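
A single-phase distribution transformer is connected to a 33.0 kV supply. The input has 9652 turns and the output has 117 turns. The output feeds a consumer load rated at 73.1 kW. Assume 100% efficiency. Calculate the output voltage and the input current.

V_out = V_in × N_out/N_in = 33000 × 117/9652 = 400.02 V.
I_out = P/V_out = 73100/400.02 = 182.74 A.
I_in = I_out × N_out/N_in = 182.74 × 117/9652 = 2.22 A.

V_out ≈ 400 V, I_in ≈ 2.22 A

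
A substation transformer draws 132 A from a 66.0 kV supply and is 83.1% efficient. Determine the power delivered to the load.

P_in = V_p I_p = 66000 × 132 = 8.7120×10^6 W.
P_out = η P_in = 0.831 × 8.7120×10^6 = 7.24×10^6 W.

P_out ≈ 7.24×10^6 W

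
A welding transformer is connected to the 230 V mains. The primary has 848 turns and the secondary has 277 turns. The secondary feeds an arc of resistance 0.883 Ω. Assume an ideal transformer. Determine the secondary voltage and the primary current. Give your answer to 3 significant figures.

V_s = V_p × N_s/N_p = 230 × 277/848 = 75.130 V.
I_s = V_s/R = 75.130/0.883 = 85.085 A.
I_p = I_s × N_s/N_p = 85.085 × 277/848 = 27.8 A.

V_s ≈ 75.1 V, I_p ≈ 27.8 A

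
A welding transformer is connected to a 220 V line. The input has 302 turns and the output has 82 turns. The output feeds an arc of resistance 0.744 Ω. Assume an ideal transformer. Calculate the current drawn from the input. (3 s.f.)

V_out = V_in × N_out/N_in = 220 × 82/302 = 59.735 V.
I_out = V_out/R = 59.735/0.744 = 80.289 A.
For an ideal transformer I_in N_in = I_out N_out, so I_in = 80.289 × 82/302 = 21.8 A.

I_in ≈ 21.8 A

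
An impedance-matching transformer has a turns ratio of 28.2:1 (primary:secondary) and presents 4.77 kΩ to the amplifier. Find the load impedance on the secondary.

Z_s = Z_p/(N_p/N_s)² = 4770/28.2² = 6.00 Ω.

Z_s ≈ 6.00 Ω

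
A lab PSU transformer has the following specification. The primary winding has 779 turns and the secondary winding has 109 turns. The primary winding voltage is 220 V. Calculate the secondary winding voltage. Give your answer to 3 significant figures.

V_s/V_p = N_s/N_p, so V_s = 220 × 109/779 = 30.8 V.

V_s ≈ 30.8 V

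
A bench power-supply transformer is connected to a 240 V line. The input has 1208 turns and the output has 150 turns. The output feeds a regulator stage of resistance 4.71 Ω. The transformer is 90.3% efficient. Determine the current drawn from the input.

V_out = 240 × 150/1208 = 29.801 V.
I_out = V_out/R = 29.801/4.71 = 6.3272 A.
P_out = V_out I_out = 29.801 × 6.3272 = 188.56 W.
P_in = P_out/η = 188.56/0.903 = 208.82 W.
I_in = P_in/V_in = 208.82/240 = 0.870 A.

I_in ≈ 0.870 A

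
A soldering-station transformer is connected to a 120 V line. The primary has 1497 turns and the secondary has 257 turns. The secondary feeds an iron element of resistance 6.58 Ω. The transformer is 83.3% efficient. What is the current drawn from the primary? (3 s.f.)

I_p ≈ 0.645 A

V_s = 120 × 257/1497 = 20.601 V.
I_s = V_s/R = 20.601/6.58 = 3.1309 A.
P_out = V_s I_s = 20.601 × 3.1309 = 64.500 W.
P_in = P_out/η = 64.500/0.833 = 77.431 W.
I_p = P_in/V_p = 77.431/120 = 0.645 A.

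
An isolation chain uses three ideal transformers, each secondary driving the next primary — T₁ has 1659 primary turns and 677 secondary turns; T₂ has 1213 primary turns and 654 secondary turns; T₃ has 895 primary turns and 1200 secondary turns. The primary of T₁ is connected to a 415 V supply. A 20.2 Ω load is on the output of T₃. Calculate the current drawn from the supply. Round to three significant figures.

I_supply ≈ 1.79 A

After T₁: V = 415.00 × 677/1659 = 169.35 V.
After T₂: V = 169.35 × 654/1213 = 91.308 V.
After T₃: V = 91.308 × 1200/895 = 122.42 V.
I_load = 122.42/20.2 = 6.0606 A, so P_out = 122.42 × 6.0606 = 741.96 W.
All ideal ⇒ P_in = P_out, so I_supply = 741.96/415 = 1.79 A.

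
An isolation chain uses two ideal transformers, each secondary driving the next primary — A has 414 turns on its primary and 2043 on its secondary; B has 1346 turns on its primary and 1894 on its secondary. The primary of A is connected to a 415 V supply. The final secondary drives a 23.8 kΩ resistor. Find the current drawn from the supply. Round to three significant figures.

I_supply ≈ 0.841 A

After A: V = 415.00 × 2043/414 = 2047.9 V.
After B: V = 2047.9 × 1894/1346 = 2881.7 V.
I_load = 2881.7/23800 = 0.12108 A, so P_out = 2881.7 × 0.12108 = 348.92 W.
All ideal ⇒ P_in = P_out, so I_supply = 348.92/415 = 0.841 A.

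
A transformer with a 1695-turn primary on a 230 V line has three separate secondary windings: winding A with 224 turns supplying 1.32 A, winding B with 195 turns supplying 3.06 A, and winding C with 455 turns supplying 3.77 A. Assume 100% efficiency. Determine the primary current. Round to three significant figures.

I_p ≈ 1.54 A

V_A = 230 × 224/1695 = 30.395 V; V_B = 230 × 195/1695 = 26.460 V; V_C = 230 × 455/1695 = 61.740 V.
P_out = V_A I_A + V_B I_B + V_C I_C = 30.395×1.32 + 26.460×3.06 + 61.740×3.77 = 40.122 + 80.968 + 232.76 = 353.85 W.
Ideal ⇒ P_in = P_out, so I_p = P_out/V_p = 353.85/230 = 1.54 A.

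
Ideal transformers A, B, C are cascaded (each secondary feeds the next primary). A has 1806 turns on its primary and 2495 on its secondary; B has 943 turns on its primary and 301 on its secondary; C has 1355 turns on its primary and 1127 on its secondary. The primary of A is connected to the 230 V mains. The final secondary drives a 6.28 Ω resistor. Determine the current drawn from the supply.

After A: V = 230.00 × 2495/1806 = 317.75 V.
After B: V = 317.75 × 301/943 = 101.42 V.
After C: V = 101.42 × 1127/1355 = 84.357 V.
I_load = 84.357/6.28 = 13.433 A, so P_out = 84.357 × 13.433 = 1133.1 W.
All ideal ⇒ P_in = P_out, so I_supply = 1133.1/230 = 4.93 A.

I_supply ≈ 4.93 A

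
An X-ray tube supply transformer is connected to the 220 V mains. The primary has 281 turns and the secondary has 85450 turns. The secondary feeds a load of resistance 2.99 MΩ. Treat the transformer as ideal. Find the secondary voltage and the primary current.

V_s = V_p × N_s/N_p = 220 × 85450/281 = 66900 V.
I_s = V_s/R = 66900/(2.99×10^6) = 0.022375 A.
I_p = I_s × N_s/N_p = 0.022375 × 85450/281 = 6.80 A.

V_s ≈ 66900 V, I_p ≈ 6.80 A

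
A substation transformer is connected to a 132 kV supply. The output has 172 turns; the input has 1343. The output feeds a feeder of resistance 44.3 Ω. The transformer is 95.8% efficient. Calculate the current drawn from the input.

V_out = 132000 × 172/1343 = 16905 V.
I_out = V_out/R = 16905/44.3 = 381.61 A.
P_out = V_out I_out = 16905 × 381.61 = 6.4513×10^6 W.
P_in = P_out/η = 6.4513×10^6/0.958 = 6.7342×10^6 W.
I_in = P_in/V_in = 6.7342×10^6/132000 = 51.0 A.

I_in ≈ 51.0 A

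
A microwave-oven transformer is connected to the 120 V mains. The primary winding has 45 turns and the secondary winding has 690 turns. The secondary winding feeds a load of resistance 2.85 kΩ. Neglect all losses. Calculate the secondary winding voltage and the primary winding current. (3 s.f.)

V_s = V_p × N_s/N_p = 120 × 690/45 = 1840.0 V.
I_s = V_s/R = 1840.0/2850 = 0.64561 A.
I_p = I_s × N_s/N_p = 0.64561 × 690/45 = 9.90 A.

V_s ≈ 1840 V, I_p ≈ 9.90 A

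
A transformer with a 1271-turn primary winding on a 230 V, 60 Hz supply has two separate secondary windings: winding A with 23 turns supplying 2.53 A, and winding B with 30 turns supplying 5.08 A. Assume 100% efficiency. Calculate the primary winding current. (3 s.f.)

V_A = 230 × 23/1271 = 4.1621 V; V_B = 230 × 30/1271 = 5.4288 V.
P_out = V_A I_A + V_B I_B = 4.1621×2.53 + 5.4288×5.08 = 10.530 + 27.578 = 38.108 W.
Ideal ⇒ P_in = P_out, so I_p = P_out/V_p = 38.108/230 = 0.166 A.

I_p ≈ 0.166 A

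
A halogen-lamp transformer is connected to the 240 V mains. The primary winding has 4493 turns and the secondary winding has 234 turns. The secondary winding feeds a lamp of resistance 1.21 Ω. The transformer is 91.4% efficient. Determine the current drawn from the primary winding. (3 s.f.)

V_s = 240 × 234/4493 = 12.499 V.
I_s = V_s/R = 12.499/1.21 = 10.330 A.
P_out = V_s I_s = 12.499 × 10.330 = 129.12 W.
P_in = P_out/η = 129.12/0.914 = 141.27 W.
I_p = P_in/V_p = 141.27/240 = 0.589 A.

I_p ≈ 0.589 A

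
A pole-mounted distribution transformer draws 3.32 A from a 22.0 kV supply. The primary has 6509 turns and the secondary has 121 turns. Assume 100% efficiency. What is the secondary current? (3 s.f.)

I_s ≈ 179 A

I_s/I_p = N_p/N_s, so I_s = 3.32 × 6509/121 = 179 A.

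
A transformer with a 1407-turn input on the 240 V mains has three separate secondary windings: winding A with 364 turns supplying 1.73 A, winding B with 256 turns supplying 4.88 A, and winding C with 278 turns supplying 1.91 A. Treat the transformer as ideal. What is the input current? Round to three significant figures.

V_A = 240 × 364/1407 = 62.090 V; V_B = 240 × 256/1407 = 43.667 V; V_C = 240 × 278/1407 = 47.420 V.
P_out = V_A I_A + V_B I_B + V_C I_C = 62.090×1.73 + 43.667×4.88 + 47.420×1.91 = 107.41 + 213.10 + 90.572 = 411.08 W.
Ideal ⇒ P_in = P_out, so I_in = P_out/V_in = 411.08/240 = 1.71 A.

I_in ≈ 1.71 A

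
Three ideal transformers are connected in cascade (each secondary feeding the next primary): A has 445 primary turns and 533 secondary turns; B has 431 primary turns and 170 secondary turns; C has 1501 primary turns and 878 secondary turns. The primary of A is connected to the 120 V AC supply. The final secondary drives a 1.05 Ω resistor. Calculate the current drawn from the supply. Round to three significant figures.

I_supply ≈ 8.73 A

After A: V = 120.00 × 533/445 = 143.73 V.
After B: V = 143.73 × 170/431 = 56.692 V.
After C: V = 56.692 × 878/1501 = 33.161 V.
I_load = 33.161/1.05 = 31.582 A, so P_out = 33.161 × 31.582 = 1047.3 W.
All ideal ⇒ P_in = P_out, so I_supply = 1047.3/120 = 8.73 A.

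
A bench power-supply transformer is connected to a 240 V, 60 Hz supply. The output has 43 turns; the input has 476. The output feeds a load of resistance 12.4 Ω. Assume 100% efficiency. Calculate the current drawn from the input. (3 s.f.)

I_in ≈ 0.158 A

V_out = V_in × N_out/N_in = 240 × 43/476 = 21.681 V.
I_out = V_out/R = 21.681/12.4 = 1.7484 A.
For an ideal transformer I_in N_in = I_out N_out, so I_in = 1.7484 × 43/476 = 0.158 A.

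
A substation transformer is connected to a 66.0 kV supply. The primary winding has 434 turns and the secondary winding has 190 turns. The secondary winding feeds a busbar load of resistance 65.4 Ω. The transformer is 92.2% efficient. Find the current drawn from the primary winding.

I_p ≈ 210 A

V_s = 66000 × 190/434 = 28894 V.
I_s = V_s/R = 28894/65.4 = 441.80 A.
P_out = V_s I_s = 28894 × 441.80 = 1.2766×10^7 W.
P_in = P_out/η = 1.2766×10^7/0.922 = 1.3845×10^7 W.
I_p = P_in/V_p = 1.3845×10^7/66000 = 210 A.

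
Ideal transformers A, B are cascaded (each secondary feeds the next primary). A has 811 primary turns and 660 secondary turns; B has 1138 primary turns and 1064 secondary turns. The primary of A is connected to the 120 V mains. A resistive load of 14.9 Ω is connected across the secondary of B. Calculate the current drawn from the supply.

After A: V = 120.00 × 660/811 = 97.657 V.
After B: V = 97.657 × 1064/1138 = 91.307 V.
I_load = 91.307/14.9 = 6.1280 A, so P_out = 91.307 × 6.1280 = 559.53 W.
All ideal ⇒ P_in = P_out, so I_supply = 559.53/120 = 4.66 A.

I_supply ≈ 4.66 A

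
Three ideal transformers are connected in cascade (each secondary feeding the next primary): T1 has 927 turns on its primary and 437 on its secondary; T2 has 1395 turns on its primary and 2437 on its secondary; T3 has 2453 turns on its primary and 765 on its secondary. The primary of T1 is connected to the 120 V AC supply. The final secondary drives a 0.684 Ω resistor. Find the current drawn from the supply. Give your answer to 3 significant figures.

I_supply ≈ 11.6 A

Secondary of T1: V = 120.00 × 437/927 = 56.570 V.
Secondary of T2: V = 56.570 × 2437/1395 = 98.824 V.
Secondary of T3: V = 98.824 × 765/2453 = 30.820 V.
I_load = 30.820/0.684 = 45.058 A, so P_out = 30.820 × 45.058 = 1388.7 W.
All ideal ⇒ P_in = P_out, so I_supply = 1388.7/120 = 11.6 A.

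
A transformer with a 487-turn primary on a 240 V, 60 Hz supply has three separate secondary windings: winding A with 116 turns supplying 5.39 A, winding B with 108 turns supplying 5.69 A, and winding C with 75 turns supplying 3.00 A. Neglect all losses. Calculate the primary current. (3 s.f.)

V_A = 240 × 116/487 = 57.166 V; V_B = 240 × 108/487 = 53.224 V; V_C = 240 × 75/487 = 36.961 V.
P_out = V_A I_A + V_B I_B + V_C I_C = 57.166×5.39 + 53.224×5.69 + 36.961×3.00 = 308.13 + 302.84 + 110.88 = 721.85 W.
Ideal ⇒ P_in = P_out, so I_p = P_out/V_p = 721.85/240 = 3.01 A.

I_p ≈ 3.01 A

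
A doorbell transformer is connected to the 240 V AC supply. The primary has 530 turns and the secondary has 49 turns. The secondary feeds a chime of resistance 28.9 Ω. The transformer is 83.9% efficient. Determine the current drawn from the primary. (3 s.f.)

V_s = 240 × 49/530 = 22.189 V.
I_s = V_s/R = 22.189/28.9 = 0.76777 A.
P_out = V_s I_s = 22.189 × 0.76777 = 17.036 W.
P_in = P_out/η = 17.036/0.839 = 20.305 W.
I_p = P_in/V_p = 20.305/240 = 0.0846 A.

I_p ≈ 0.0846 A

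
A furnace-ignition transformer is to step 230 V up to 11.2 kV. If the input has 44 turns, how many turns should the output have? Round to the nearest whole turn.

N_out/N_in = V_out/V_in, so N_out = 44 × 11200/230 = 2142.6 ≈ 2143 turns.

N_out = 2143 turns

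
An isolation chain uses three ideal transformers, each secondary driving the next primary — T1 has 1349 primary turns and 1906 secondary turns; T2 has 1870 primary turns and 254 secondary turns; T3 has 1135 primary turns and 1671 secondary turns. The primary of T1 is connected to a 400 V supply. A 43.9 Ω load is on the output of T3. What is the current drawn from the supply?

After T1: V = 400.00 × 1906/1349 = 565.16 V.
After T2: V = 565.16 × 254/1870 = 76.765 V.
After T3: V = 76.765 × 1671/1135 = 113.02 V.
I_load = 113.02/43.9 = 2.5744 A, so P_out = 113.02 × 2.5744 = 290.95 W.
All ideal ⇒ P_in = P_out, so I_supply = 290.95/400 = 0.727 A.

I_supply ≈ 0.727 A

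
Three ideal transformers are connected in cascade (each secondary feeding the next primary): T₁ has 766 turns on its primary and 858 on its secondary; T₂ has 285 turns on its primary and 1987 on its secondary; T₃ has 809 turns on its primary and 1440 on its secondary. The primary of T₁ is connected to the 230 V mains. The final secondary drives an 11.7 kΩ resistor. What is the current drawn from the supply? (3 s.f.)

I_supply ≈ 3.80 A

Secondary of T₁: V = 230.00 × 858/766 = 257.62 V.
Secondary of T₂: V = 257.62 × 1987/285 = 1796.1 V.
Secondary of T₃: V = 1796.1 × 1440/809 = 3197.1 V.
I_load = 3197.1/11700 = 0.27325 A, so P_out = 3197.1 × 0.27325 = 873.62 W.
All ideal ⇒ P_in = P_out, so I_supply = 873.62/230 = 3.80 A.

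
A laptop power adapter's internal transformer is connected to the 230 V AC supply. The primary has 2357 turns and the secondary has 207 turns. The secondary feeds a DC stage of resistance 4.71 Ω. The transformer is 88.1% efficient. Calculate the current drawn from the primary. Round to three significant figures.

V_s = 230 × 207/2357 = 20.199 V.
I_s = V_s/R = 20.199/4.71 = 4.2886 A.
P_out = V_s I_s = 20.199 × 4.2886 = 86.628 W.
P_in = P_out/η = 86.628/0.881 = 98.329 W.
I_p = P_in/V_p = 98.329/230 = 0.428 A.

I_p ≈ 0.428 A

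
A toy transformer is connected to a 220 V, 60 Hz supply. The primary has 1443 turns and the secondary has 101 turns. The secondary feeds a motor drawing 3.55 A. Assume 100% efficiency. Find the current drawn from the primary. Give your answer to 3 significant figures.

I_p ≈ 0.248 A

For an ideal transformer I_p N_p = I_s N_s, so I_p = 3.55 × 101/1443 = 0.248 A.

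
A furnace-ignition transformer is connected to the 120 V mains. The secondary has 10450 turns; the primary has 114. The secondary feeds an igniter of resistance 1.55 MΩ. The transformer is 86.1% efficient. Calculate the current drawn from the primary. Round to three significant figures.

I_p ≈ 0.756 A

V_s = 120 × 10450/114 = 11000 V.
I_s = V_s/R = 11000/(1.55×10^6) = 0.0070968 A.
P_out = V_s I_s = 11000 × 0.0070968 = 78.065 W.
P_in = P_out/η = 78.065/0.861 = 90.667 W.
I_p = P_in/V_p = 90.667/120 = 0.756 A.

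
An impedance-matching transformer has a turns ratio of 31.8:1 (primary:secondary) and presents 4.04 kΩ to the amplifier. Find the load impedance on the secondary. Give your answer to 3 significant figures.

Z_s ≈ 4.00 Ω

Z_s = Z_p/(N_p/N_s)² = 4040/31.8² = 4.00 Ω.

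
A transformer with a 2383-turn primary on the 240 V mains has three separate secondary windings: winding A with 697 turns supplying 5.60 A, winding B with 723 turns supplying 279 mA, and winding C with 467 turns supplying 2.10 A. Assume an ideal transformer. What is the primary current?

I_p ≈ 2.13 A

V_A = 240 × 697/2383 = 70.197 V; V_B = 240 × 723/2383 = 72.816 V; V_C = 240 × 467/2383 = 47.033 V.
P_out = V_A I_A + V_B I_B + V_C I_C = 70.197×5.60 + 72.816×0.279 + 47.033×2.10 = 393.10 + 20.316 + 98.770 = 512.19 W.
Ideal ⇒ P_in = P_out, so I_p = P_out/V_p = 512.19/240 = 2.13 A.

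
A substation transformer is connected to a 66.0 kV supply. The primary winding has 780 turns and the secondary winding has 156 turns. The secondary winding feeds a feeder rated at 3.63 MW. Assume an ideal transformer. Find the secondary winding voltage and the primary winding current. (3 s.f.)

V_s ≈ 13200 V, I_p ≈ 55.0 A

V_s = V_p × N_s/N_p = 66000 × 156/780 = 13200 V.
I_s = P/V_s = 3.63×10^6/13200 = 275.00 A.
I_p = I_s × N_s/N_p = 275.00 × 156/780 = 55.0 A.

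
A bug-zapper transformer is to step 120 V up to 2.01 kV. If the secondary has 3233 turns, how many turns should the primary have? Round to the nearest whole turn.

N_p/N_s = V_p/V_s, so N_p = 3233 × 120/2010 = 193.0 ≈ 193 turns.

N_p = 193 turns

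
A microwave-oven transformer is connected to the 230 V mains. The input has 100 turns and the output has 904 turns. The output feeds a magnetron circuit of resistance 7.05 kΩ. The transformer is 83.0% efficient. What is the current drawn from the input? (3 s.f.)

I_in ≈ 3.21 A

V_out = 230 × 904/100 = 2079.2 V.
I_out = V_out/R = 2079.2/7050 = 0.29492 A.
P_out = V_out I_out = 2079.2 × 0.29492 = 613.20 W.
P_in = P_out/η = 613.20/0.830 = 738.80 W.
I_in = P_in/V_in = 738.80/230 = 3.21 A.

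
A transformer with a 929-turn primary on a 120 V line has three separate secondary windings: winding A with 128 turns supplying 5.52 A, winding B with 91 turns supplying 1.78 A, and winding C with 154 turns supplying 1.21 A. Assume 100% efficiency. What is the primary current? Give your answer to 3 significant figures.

I_p ≈ 1.14 A

V_A = 120 × 128/929 = 16.534 V; V_B = 120 × 91/929 = 11.755 V; V_C = 120 × 154/929 = 19.892 V.
P_out = V_A I_A + V_B I_B + V_C I_C = 16.534×5.52 + 11.755×1.78 + 19.892×1.21 = 91.267 + 20.923 + 24.070 = 136.26 W.
Ideal ⇒ P_in = P_out, so I_p = P_out/V_p = 136.26/120 = 1.14 A.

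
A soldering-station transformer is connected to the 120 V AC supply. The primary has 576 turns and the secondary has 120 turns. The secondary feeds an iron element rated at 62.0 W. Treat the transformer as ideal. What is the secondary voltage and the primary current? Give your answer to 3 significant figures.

V_s ≈ 25.0 V, I_p ≈ 0.517 A

V_s = V_p × N_s/N_p = 120 × 120/576 = 25.000 V.
I_s = P/V_s = 62.0/25.000 = 2.4800 A.
I_p = I_s × N_s/N_p = 2.4800 × 120/576 = 0.517 A.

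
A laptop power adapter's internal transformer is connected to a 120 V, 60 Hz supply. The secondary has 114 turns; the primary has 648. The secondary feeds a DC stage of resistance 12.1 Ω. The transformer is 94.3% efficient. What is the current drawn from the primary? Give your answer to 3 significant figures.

V_s = 120 × 114/648 = 21.111 V.
I_s = V_s/R = 21.111/12.1 = 1.7447 A.
P_out = V_s I_s = 21.111 × 1.7447 = 36.833 W.
P_in = P_out/η = 36.833/0.943 = 39.059 W.
I_p = P_in/V_p = 39.059/120 = 0.325 A.

I_p ≈ 0.325 A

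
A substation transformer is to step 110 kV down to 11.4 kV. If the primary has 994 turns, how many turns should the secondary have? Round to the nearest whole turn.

N_s = 103 turns

N_s/N_p = V_s/V_p, so N_s = 994 × 11400/110000 = 103.0 ≈ 103 turns.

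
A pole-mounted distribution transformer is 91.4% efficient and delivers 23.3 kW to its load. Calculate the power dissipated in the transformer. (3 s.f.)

P_in = P_out/η = 23300/0.914 = 25492.3 W.
P_loss = P_in − P_out = 25492.3 − 23300 = 2190 W.

P_loss ≈ 2190 W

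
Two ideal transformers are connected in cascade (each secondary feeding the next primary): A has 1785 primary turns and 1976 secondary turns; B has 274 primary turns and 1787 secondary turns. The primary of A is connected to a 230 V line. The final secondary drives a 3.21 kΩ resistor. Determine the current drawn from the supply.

I_supply ≈ 3.73 A

Secondary of A: V = 230.00 × 1976/1785 = 254.61 V.
Secondary of B: V = 254.61 × 1787/274 = 1660.5 V.
I_load = 1660.5/3210 = 0.51730 A, so P_out = 1660.5 × 0.51730 = 859.01 W.
All ideal ⇒ P_in = P_out, so I_supply = 859.01/230 = 3.73 A.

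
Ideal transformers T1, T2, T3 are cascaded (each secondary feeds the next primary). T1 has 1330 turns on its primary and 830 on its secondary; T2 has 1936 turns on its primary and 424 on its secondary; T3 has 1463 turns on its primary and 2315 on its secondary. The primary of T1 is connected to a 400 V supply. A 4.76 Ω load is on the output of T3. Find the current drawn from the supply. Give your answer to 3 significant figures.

I_supply ≈ 3.93 A

Secondary of T1: V = 400.00 × 830/1330 = 249.62 V.
Secondary of T2: V = 249.62 × 424/1936 = 54.670 V.
Secondary of T3: V = 54.670 × 2315/1463 = 86.507 V.
I_load = 86.507/4.76 = 18.174 A, so P_out = 86.507 × 18.174 = 1572.2 W.
All ideal ⇒ P_in = P_out, so I_supply = 1572.2/400 = 3.93 A.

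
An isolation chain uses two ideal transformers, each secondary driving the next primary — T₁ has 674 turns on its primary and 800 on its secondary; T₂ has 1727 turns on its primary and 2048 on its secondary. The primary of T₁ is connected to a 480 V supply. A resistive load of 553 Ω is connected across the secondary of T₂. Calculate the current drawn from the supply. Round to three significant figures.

I_supply ≈ 1.72 A

Secondary of T₁: V = 480.00 × 800/674 = 569.73 V.
Secondary of T₂: V = 569.73 × 2048/1727 = 675.63 V.
I_load = 675.63/553 = 1.2218 A, so P_out = 675.63 × 1.2218 = 825.45 W.
All ideal ⇒ P_in = P_out, so I_supply = 825.45/480 = 1.72 A.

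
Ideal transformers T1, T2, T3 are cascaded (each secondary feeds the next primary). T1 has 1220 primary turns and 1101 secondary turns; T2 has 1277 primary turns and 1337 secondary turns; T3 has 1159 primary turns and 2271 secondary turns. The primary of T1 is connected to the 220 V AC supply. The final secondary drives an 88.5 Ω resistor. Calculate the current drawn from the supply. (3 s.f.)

I_supply ≈ 8.52 A

After T1: V = 220.00 × 1101/1220 = 198.54 V.
After T2: V = 198.54 × 1337/1277 = 207.87 V.
After T3: V = 207.87 × 2271/1159 = 407.31 V.
I_load = 407.31/88.5 = 4.6024 A, so P_out = 407.31 × 4.6024 = 1874.6 W.
All ideal ⇒ P_in = P_out, so I_supply = 1874.6/220 = 8.52 A.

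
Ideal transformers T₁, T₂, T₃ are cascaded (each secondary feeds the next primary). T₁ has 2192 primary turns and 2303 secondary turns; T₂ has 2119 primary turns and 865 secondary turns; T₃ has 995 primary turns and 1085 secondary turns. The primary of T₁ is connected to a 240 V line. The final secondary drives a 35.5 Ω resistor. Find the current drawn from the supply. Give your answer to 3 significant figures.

I_supply ≈ 1.48 A

After T₁: V = 240.00 × 2303/2192 = 252.15 V.
After T₂: V = 252.15 × 865/2119 = 102.93 V.
After T₃: V = 102.93 × 1085/995 = 112.24 V.
I_load = 112.24/35.5 = 3.1618 A, so P_out = 112.24 × 3.1618 = 354.88 W.
All ideal ⇒ P_in = P_out, so I_supply = 354.88/240 = 1.48 A.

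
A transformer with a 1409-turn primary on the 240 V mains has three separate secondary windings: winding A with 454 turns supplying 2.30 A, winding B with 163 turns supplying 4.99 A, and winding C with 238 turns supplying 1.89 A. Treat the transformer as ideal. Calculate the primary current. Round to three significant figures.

I_p ≈ 1.64 A

V_A = 240 × 454/1409 = 77.331 V; V_B = 240 × 163/1409 = 27.764 V; V_C = 240 × 238/1409 = 40.539 V.
P_out = V_A I_A + V_B I_B + V_C I_C = 77.331×2.30 + 27.764×4.99 + 40.539×1.89 = 177.86 + 138.54 + 76.619 = 393.03 W.
Ideal ⇒ P_in = P_out, so I_p = P_out/V_p = 393.03/240 = 1.64 A.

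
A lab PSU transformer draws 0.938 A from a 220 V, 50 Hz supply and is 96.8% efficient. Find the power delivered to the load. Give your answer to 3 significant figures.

P_in = V_p I_p = 220 × 0.938 = 206.36 W.
P_out = η P_in = 0.968 × 206.36 = 200 W.

P_out ≈ 200 W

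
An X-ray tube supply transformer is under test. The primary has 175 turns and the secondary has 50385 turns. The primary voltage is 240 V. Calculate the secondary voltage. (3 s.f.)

V_s/V_p = N_s/N_p, so V_s = 240 × 50385/175 = 69100 V.

V_s ≈ 69100 V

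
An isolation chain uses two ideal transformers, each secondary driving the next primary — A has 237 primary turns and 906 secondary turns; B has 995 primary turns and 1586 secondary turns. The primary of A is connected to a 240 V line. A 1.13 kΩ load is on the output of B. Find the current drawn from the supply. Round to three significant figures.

After A: V = 240.00 × 906/237 = 917.47 V.
After B: V = 917.47 × 1586/995 = 1462.4 V.
I_load = 1462.4/1130 = 1.2942 A, so P_out = 1462.4 × 1.2942 = 1892.6 W.
All ideal ⇒ P_in = P_out, so I_supply = 1892.6/240 = 7.89 A.

I_supply ≈ 7.89 A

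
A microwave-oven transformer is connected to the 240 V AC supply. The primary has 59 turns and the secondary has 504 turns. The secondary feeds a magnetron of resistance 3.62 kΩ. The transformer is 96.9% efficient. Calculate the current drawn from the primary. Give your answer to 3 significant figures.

V_s = 240 × 504/59 = 2050.2 V.
I_s = V_s/R = 2050.2/3620 = 0.56635 A.
P_out = V_s I_s = 2050.2 × 0.56635 = 1161.1 W.
P_in = P_out/η = 1161.1/0.969 = 1198.2 W.
I_p = P_in/V_p = 1198.2/240 = 4.99 A.

I_p ≈ 4.99 A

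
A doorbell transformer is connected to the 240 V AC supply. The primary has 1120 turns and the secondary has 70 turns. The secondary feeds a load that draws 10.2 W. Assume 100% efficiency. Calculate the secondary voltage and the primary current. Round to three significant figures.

V_s ≈ 15.0 V, I_p ≈ 0.0425 A

V_s = V_p × N_s/N_p = 240 × 70/1120 = 15.000 V.
I_s = P/V_s = 10.2/15.000 = 0.68000 A.
I_p = I_s × N_s/N_p = 0.68000 × 70/1120 = 0.0425 A.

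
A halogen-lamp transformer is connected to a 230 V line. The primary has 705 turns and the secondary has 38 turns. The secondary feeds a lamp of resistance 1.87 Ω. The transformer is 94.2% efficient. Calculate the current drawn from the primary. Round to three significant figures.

V_s = 230 × 38/705 = 12.397 V.
I_s = V_s/R = 12.397/1.87 = 6.6295 A.
P_out = V_s I_s = 12.397 × 6.6295 = 82.187 W.
P_in = P_out/η = 82.187/0.942 = 87.247 W.
I_p = P_in/V_p = 87.247/230 = 0.379 A.

I_p ≈ 0.379 A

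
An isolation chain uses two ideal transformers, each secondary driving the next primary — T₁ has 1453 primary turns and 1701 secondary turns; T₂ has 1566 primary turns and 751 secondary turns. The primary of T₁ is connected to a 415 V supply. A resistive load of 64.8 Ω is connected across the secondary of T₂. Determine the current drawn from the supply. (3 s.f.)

I_supply ≈ 2.02 A

After T₁: V = 415.00 × 1701/1453 = 485.83 V.
After T₂: V = 485.83 × 751/1566 = 232.99 V.
I_load = 232.99/64.8 = 3.5955 A, so P_out = 232.99 × 3.5955 = 837.71 W.
All ideal ⇒ P_in = P_out, so I_supply = 837.71/415 = 2.02 A.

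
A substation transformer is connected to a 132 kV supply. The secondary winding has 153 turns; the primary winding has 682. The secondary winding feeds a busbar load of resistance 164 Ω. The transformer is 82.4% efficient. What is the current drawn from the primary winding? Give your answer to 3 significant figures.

I_p ≈ 49.2 A

V_s = 132000 × 153/682 = 29613 V.
I_s = V_s/R = 29613/164 = 180.57 A.
P_out = V_s I_s = 29613 × 180.57 = 5.3471×10^6 W.
P_in = P_out/η = 5.3471×10^6/0.824 = 6.4892×10^6 W.
I_p = P_in/V_p = 6.4892×10^6/132000 = 49.2 A.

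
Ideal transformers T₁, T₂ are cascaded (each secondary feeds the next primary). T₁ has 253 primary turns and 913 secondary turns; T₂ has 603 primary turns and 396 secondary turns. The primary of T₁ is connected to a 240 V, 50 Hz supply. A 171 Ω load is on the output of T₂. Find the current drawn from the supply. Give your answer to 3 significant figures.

Secondary of T₁: V = 240.00 × 913/253 = 866.09 V.
Secondary of T₂: V = 866.09 × 396/603 = 568.77 V.
I_load = 568.77/171 = 3.3262 A, so P_out = 568.77 × 3.3262 = 1891.8 W.
All ideal ⇒ P_in = P_out, so I_supply = 1891.8/240 = 7.88 A.

I_supply ≈ 7.88 A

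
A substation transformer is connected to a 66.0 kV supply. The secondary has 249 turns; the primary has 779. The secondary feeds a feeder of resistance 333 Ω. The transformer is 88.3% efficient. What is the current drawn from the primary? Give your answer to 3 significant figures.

I_p ≈ 22.9 A

V_s = 66000 × 249/779 = 21096 V.
I_s = V_s/R = 21096/333 = 63.352 A.
P_out = V_s I_s = 21096 × 63.352 = 1.3365×10^6 W.
P_in = P_out/η = 1.3365×10^6/0.883 = 1.5136×10^6 W.
I_p = P_in/V_p = 1.5136×10^6/66000 = 22.9 A.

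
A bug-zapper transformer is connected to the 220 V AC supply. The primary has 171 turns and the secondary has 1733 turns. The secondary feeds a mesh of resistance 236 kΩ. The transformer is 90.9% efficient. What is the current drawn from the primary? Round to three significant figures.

V_s = 220 × 1733/171 = 2229.6 V.
I_s = V_s/R = 2229.6/236000 = 0.0094474 A.
P_out = V_s I_s = 2229.6 × 0.0094474 = 21.064 W.
P_in = P_out/η = 21.064/0.909 = 23.173 W.
I_p = P_in/V_p = 23.173/220 = 0.105 A.

I_p ≈ 0.105 A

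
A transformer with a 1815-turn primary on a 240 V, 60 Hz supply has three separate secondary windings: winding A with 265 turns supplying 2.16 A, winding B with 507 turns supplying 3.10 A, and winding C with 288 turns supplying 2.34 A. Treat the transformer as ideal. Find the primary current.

I_p ≈ 1.55 A

V_A = 240 × 265/1815 = 35.041 V; V_B = 240 × 507/1815 = 67.041 V; V_C = 240 × 288/1815 = 38.083 V.
P_out = V_A I_A + V_B I_B + V_C I_C = 35.041×2.16 + 67.041×3.10 + 38.083×2.34 = 75.689 + 207.83 + 89.113 = 372.63 W.
Ideal ⇒ P_in = P_out, so I_p = P_out/V_p = 372.63/240 = 1.55 A.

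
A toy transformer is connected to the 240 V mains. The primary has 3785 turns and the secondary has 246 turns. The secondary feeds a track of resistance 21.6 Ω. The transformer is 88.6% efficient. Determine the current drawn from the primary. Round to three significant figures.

V_s = 240 × 246/3785 = 15.598 V.
I_s = V_s/R = 15.598/21.6 = 0.72215 A.
P_out = V_s I_s = 15.598 × 0.72215 = 11.264 W.
P_in = P_out/η = 11.264/0.886 = 12.714 W.
I_p = P_in/V_p = 12.714/240 = 0.0530 A.

I_p ≈ 0.0530 A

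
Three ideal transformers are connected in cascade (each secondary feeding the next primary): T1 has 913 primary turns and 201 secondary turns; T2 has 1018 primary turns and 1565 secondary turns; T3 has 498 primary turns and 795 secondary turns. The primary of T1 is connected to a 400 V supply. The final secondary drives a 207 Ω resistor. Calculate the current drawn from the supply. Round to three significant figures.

Secondary of T1: V = 400.00 × 201/913 = 88.061 V.
Secondary of T2: V = 88.061 × 1565/1018 = 135.38 V.
Secondary of T3: V = 135.38 × 795/498 = 216.12 V.
I_load = 216.12/207 = 1.0440 A, so P_out = 216.12 × 1.0440 = 225.64 W.
All ideal ⇒ P_in = P_out, so I_supply = 225.64/400 = 0.564 A.

I_supply ≈ 0.564 A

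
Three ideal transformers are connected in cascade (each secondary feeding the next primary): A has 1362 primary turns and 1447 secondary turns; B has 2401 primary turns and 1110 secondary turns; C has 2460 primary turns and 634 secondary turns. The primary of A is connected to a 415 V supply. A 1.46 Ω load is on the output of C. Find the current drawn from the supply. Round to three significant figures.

I_supply ≈ 4.55 A

After A: V = 415.00 × 1447/1362 = 440.90 V.
After B: V = 440.90 × 1110/2401 = 203.83 V.
After C: V = 203.83 × 634/2460 = 52.532 V.
I_load = 52.532/1.46 = 35.981 A, so P_out = 52.532 × 35.981 = 1890.1 W.
All ideal ⇒ P_in = P_out, so I_supply = 1890.1/415 = 4.55 A.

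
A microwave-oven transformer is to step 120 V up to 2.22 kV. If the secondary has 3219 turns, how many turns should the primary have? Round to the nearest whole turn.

N_p/N_s = V_p/V_s, so N_p = 3219 × 120/2220 = 174.0 ≈ 174 turns.

N_p = 174 turns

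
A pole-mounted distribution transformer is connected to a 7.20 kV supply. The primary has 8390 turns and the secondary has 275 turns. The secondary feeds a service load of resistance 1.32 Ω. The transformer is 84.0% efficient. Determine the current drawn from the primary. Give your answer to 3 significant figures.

V_s = 7200 × 275/8390 = 236.00 V.
I_s = V_s/R = 236.00/1.32 = 178.78 A.
P_out = V_s I_s = 236.00 × 178.78 = 42192 W.
P_in = P_out/η = 42192/0.840 = 50229 W.
I_p = P_in/V_p = 50229/7200 = 6.98 A.

I_p ≈ 6.98 A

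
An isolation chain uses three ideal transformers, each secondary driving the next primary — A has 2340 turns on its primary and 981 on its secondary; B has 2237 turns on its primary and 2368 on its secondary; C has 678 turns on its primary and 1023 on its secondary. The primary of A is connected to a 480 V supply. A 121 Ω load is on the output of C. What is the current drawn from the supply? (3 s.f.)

After A: V = 480.00 × 981/2340 = 201.23 V.
After B: V = 201.23 × 2368/2237 = 213.01 V.
After C: V = 213.01 × 1023/678 = 321.41 V.
I_load = 321.41/121 = 2.6563 A, so P_out = 321.41 × 2.6563 = 853.74 W.
All ideal ⇒ P_in = P_out, so I_supply = 853.74/480 = 1.78 A.

I_supply ≈ 1.78 A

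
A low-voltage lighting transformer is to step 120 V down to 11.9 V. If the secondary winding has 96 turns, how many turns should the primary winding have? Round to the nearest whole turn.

N_p = 968 turns

N_p/N_s = V_p/V_s, so N_p = 96 × 120/11.9 = 968.1 ≈ 968 turns.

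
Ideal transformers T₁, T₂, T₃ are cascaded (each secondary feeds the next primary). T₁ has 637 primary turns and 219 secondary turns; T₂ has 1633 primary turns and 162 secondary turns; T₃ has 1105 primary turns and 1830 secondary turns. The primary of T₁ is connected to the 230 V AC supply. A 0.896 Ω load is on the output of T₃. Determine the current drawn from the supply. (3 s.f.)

After T₁: V = 230.00 × 219/637 = 79.074 V.
After T₂: V = 79.074 × 162/1633 = 7.8444 V.
After T₃: V = 7.8444 × 1830/1105 = 12.991 V.
I_load = 12.991/0.896 = 14.499 A, so P_out = 12.991 × 14.499 = 188.36 W.
All ideal ⇒ P_in = P_out, so I_supply = 188.36/230 = 0.819 A.

I_supply ≈ 0.819 A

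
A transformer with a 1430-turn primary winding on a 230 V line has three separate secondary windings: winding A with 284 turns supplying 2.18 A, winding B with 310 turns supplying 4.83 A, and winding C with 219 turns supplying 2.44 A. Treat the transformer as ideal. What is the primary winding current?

I_p ≈ 1.85 A

V_A = 230 × 284/1430 = 45.678 V; V_B = 230 × 310/1430 = 49.860 V; V_C = 230 × 219/1430 = 35.224 V.
P_out = V_A I_A + V_B I_B + V_C I_C = 45.678×2.18 + 49.860×4.83 + 35.224×2.44 = 99.579 + 240.82 + 85.946 = 426.35 W.
Ideal ⇒ P_in = P_out, so I_p = P_out/V_p = 426.35/230 = 1.85 A.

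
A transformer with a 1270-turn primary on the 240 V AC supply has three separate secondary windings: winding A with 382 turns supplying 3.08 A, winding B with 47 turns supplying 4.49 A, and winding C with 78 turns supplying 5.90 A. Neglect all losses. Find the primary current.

I_p ≈ 1.45 A

V_A = 240 × 382/1270 = 72.189 V; V_B = 240 × 47/1270 = 8.8819 V; V_C = 240 × 78/1270 = 14.740 V.
P_out = V_A I_A + V_B I_B + V_C I_C = 72.189×3.08 + 8.8819×4.49 + 14.740×5.90 = 222.34 + 39.880 + 86.967 = 349.19 W.
Ideal ⇒ P_in = P_out, so I_p = P_out/V_p = 349.19/240 = 1.45 A.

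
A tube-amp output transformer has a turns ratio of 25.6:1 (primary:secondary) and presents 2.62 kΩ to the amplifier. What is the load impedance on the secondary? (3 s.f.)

Z_s ≈ 4.00 Ω

Z_s = Z_p/(N_p/N_s)² = 2620/25.6² = 4.00 Ω.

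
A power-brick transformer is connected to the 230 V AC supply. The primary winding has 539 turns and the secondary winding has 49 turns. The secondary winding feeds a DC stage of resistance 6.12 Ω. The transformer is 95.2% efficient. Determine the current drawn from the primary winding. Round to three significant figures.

V_s = 230 × 49/539 = 20.909 V.
I_s = V_s/R = 20.909/6.12 = 3.4165 A.
P_out = V_s I_s = 20.909 × 3.4165 = 71.436 W.
P_in = P_out/η = 71.436/0.952 = 75.038 W.
I_p = P_in/V_p = 75.038/230 = 0.326 A.

I_p ≈ 0.326 A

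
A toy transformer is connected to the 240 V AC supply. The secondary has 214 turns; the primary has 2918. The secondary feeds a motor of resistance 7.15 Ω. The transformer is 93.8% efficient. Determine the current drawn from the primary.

I_p ≈ 0.192 A

V_s = 240 × 214/2918 = 17.601 V.
I_s = V_s/R = 17.601/7.15 = 2.4617 A.
P_out = V_s I_s = 17.601 × 2.4617 = 43.328 W.
P_in = P_out/η = 43.328/0.938 = 46.192 W.
I_p = P_in/V_p = 46.192/240 = 0.192 A.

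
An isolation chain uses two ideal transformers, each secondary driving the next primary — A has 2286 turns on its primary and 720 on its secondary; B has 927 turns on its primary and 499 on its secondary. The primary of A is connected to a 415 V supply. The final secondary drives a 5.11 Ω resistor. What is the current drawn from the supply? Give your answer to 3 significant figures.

Secondary of A: V = 415.00 × 720/2286 = 130.71 V.
Secondary of B: V = 130.71 × 499/927 = 70.360 V.
I_load = 70.360/5.11 = 13.769 A, so P_out = 70.360 × 13.769 = 968.79 W.
All ideal ⇒ P_in = P_out, so I_supply = 968.79/415 = 2.33 A.

I_supply ≈ 2.33 A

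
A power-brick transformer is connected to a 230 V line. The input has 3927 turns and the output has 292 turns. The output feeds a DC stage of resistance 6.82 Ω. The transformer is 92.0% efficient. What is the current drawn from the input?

I_in ≈ 0.203 A

V_out = 230 × 292/3927 = 17.102 V.
I_out = V_out/R = 17.102/6.82 = 2.5076 A.
P_out = V_out I_out = 17.102 × 2.5076 = 42.886 W.
P_in = P_out/η = 42.886/0.920 = 46.615 W.
I_in = P_in/V_in = 46.615/230 = 0.203 A.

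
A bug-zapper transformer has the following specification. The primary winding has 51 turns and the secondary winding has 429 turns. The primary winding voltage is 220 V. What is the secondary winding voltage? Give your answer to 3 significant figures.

V_s/V_p = N_s/N_p, so V_s = 220 × 429/51 = 1850 V.

V_s ≈ 1850 V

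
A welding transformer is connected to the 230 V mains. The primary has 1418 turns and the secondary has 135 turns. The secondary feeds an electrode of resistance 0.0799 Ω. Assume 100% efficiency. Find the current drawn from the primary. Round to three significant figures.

I_p ≈ 26.1 A

V_s = V_p × N_s/N_p = 230 × 135/1418 = 21.897 V.
I_s = V_s/R = 21.897/0.0799 = 274.06 A.
For an ideal transformer I_p N_p = I_s N_s, so I_p = 274.06 × 135/1418 = 26.1 A.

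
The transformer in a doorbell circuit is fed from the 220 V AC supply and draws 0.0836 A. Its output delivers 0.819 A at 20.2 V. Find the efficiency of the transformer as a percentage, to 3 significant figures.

η ≈ 90.0%

P_in = 220 × 0.0836 = 18.3920 W.
P_out = 20.2 × 0.819 = 16.5438 W.
η = P_out/P_in = 16.5438/18.3920 = 0.900.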